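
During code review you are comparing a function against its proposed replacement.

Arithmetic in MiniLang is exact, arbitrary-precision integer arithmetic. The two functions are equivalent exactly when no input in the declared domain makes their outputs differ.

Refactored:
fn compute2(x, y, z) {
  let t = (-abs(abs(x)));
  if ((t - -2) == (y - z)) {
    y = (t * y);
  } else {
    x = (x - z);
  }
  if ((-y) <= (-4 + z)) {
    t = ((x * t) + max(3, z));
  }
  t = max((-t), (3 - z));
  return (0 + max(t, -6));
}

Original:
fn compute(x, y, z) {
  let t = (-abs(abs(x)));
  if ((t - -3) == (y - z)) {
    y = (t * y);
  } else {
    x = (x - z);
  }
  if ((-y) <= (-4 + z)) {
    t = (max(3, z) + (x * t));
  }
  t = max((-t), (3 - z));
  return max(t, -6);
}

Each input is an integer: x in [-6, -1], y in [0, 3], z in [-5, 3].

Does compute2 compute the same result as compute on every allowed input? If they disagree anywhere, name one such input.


x=-5, y=1, z=3 yields 5 from compute but 0 from compute2.
verdict: not equivalent; witness: x=-5, y=1, z=3


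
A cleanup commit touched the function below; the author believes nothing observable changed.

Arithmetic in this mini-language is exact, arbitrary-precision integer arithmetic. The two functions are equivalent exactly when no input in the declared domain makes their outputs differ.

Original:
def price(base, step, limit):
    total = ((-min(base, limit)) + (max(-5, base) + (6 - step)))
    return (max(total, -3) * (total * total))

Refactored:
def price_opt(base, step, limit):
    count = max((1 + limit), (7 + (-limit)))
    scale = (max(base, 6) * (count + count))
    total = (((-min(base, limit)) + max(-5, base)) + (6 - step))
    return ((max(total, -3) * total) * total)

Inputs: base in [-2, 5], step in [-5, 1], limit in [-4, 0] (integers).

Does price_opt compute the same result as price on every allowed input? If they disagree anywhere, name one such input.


Although min/max/abs usage differs, and local variable names differ, and statement counts differ, and constant usage differs, and arithmetic usage differs, 280/280 inputs agree.
verdict: equivalent


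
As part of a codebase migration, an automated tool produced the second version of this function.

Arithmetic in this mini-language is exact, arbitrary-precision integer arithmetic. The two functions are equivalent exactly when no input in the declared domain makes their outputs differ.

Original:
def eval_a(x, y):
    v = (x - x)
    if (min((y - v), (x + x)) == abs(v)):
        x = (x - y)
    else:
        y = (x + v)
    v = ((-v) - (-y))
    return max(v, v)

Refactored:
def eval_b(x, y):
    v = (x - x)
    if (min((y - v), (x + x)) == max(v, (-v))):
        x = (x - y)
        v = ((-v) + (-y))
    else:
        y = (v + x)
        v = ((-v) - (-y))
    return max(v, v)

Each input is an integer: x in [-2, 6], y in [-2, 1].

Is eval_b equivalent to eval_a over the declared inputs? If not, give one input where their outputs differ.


Input x=0, y=1: 1 from eval_a versus -1 from eval_b.
verdict: not equivalent; witness: x=0, y=1


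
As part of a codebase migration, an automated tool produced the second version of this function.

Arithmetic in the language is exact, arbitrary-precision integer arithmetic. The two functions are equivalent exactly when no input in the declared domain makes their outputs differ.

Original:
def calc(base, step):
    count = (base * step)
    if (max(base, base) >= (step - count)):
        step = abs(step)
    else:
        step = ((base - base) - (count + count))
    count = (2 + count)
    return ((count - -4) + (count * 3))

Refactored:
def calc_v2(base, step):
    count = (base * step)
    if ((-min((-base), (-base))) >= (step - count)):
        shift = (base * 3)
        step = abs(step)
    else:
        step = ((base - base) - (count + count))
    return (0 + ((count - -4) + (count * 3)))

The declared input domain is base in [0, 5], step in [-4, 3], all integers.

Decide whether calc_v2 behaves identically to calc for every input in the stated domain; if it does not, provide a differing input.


Take base=0, step=-4.
calc: count = 0; (max(base, base) >= (step - count)) -> true; step = 4; count = 2; return 12
calc_v2: count = 0; ((-min((-base), (-base))) >= (step - count)) -> true; shift = 0; step = 4; return 4
12 and 4 differ, so these are not the same function on this domain.
verdict: not equivalent; witness: base=0, step=-4


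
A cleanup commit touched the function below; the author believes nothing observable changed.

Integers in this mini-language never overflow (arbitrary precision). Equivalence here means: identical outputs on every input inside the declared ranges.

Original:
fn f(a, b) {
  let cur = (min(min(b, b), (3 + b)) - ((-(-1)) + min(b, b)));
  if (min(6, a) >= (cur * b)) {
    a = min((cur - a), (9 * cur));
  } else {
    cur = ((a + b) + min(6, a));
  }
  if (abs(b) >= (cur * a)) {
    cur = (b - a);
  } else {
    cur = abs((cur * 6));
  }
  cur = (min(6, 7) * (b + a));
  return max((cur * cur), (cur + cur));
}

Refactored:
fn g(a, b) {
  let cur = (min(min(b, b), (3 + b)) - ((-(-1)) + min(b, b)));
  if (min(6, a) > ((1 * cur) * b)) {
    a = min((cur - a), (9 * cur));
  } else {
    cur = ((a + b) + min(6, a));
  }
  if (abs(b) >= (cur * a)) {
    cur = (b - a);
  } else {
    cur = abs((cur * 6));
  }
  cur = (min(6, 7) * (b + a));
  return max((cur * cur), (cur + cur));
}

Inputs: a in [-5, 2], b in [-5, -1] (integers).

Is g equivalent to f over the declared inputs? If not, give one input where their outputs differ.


There is a counterexample at a=1, b=-1: 3600 on one side, 0 on the other.
f: cur=-1, then (min(6, a) >= (cur * b)) is true, then a=-9, then (abs(b) >= (cur * a)) is false, then cur=6, then cur=-60, then returns 3600
g: cur=-1, then (min(6, a) > ((1 * cur) * b)) is false, then cur=1, then (abs(b) >= (cur * a)) is true, then cur=-2, then cur=0, then returns 0
verdict: not equivalent; witness: a=1, b=-1


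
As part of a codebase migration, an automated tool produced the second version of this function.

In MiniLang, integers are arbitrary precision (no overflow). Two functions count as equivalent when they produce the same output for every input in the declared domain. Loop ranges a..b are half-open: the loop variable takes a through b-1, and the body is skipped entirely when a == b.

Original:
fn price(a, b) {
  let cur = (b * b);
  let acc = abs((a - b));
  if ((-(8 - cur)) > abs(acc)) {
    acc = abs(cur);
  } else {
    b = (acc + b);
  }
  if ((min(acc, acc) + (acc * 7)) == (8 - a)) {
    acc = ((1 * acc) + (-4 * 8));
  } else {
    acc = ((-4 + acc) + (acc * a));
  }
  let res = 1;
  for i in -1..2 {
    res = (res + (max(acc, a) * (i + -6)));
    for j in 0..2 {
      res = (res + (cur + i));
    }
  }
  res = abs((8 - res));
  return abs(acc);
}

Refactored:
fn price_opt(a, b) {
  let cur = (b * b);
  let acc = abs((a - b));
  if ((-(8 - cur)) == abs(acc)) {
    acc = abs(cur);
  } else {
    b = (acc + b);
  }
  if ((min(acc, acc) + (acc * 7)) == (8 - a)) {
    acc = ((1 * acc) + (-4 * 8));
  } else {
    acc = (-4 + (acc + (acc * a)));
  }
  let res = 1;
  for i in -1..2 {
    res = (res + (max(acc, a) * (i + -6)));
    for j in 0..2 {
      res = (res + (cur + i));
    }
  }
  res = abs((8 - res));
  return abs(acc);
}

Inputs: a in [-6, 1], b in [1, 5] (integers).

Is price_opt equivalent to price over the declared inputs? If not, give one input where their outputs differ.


Try a=-6, b=5.
price: cur = 25; acc = 11; ((-(8 - cur)) > abs(acc)) -> true; acc = 25; ((min(acc, acc) + (acc * 7)) == (8 - a)) -> false; acc = -129; res = 1; [i=-1]; res = 43; [j=0]; res = 67; [j=1]; res = 91; [i=0]; res = 127; [j=0]; res = 152; [j=1]; res = 177; [i=1]; res = 207; [j=0]; res = 233; [j=1]; res = 259; res = 251; return 129
price_opt: cur = 25; acc = 11; ((-(8 - cur)) == abs(acc)) -> false; b = 16; ((min(acc, acc) + (acc * 7)) == (8 - a)) -> false; acc = -59; res = 1; [i=-1]; res = 43; [j=0]; res = 67; [j=1]; res = 91; [i=0]; res = 127; [j=0]; res = 152; [j=1]; res = 177; [i=1]; res = 207; [j=0]; res = 233; [j=1]; res = 259; res = 251; return 59
129 vs 59 — the two versions disagree here.
verdict: not equivalent; witness: a=-6, b=5


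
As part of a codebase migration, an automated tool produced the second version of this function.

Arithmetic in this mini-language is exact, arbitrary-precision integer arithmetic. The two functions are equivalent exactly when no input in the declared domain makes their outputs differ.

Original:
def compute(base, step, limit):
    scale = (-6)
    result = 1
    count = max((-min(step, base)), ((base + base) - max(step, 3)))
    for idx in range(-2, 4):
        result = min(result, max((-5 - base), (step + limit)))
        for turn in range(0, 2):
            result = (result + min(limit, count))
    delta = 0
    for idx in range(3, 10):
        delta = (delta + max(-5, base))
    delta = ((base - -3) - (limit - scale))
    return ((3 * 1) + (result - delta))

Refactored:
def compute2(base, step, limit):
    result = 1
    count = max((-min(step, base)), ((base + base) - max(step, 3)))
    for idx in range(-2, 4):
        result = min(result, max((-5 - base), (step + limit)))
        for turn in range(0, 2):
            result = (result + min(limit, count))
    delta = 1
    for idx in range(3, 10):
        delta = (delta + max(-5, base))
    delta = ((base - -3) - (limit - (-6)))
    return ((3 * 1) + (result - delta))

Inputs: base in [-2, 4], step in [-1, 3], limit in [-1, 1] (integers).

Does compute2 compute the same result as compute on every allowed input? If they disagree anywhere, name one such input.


Although `0` became `1`, no input in the stated domain can expose it; all 105 inputs agree.
verdict: equivalent


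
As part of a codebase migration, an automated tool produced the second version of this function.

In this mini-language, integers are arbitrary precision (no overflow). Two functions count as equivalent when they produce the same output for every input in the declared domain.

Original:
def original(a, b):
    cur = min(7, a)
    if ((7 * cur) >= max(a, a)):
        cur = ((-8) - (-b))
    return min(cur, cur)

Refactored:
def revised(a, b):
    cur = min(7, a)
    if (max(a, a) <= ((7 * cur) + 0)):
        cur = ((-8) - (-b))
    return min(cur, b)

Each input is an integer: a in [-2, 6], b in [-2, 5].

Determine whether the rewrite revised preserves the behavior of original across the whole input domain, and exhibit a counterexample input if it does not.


There is a counterexample at a=-1, b=-2: -1 on one side, -2 on the other.
original: cur = -1; ((7 * cur) >= max(a, a)) -> false; return -1
revised: cur = -1; (max(a, a) <= ((7 * cur) + 0)) -> false; return -2
verdict: not equivalent; witness: a=-1, b=-2


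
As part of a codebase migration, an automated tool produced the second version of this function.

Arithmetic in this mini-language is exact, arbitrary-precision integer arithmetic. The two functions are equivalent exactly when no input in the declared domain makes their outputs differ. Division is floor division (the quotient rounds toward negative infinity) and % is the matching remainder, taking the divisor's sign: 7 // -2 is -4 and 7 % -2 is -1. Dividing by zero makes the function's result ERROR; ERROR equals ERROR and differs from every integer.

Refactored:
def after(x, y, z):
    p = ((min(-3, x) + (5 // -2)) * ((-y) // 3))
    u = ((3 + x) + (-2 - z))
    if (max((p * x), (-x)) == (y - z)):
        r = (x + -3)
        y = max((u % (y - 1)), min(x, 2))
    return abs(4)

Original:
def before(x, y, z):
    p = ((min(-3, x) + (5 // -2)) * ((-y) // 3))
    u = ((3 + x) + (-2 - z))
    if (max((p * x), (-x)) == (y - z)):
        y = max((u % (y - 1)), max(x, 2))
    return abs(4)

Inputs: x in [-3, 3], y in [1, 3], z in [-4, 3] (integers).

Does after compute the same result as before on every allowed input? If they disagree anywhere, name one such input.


The suspicious edit (`max(x, 2)` became `min(x, 2)`) never changes the result for any input inside the declared domain; all 168 inputs agree.
verdict: equivalent


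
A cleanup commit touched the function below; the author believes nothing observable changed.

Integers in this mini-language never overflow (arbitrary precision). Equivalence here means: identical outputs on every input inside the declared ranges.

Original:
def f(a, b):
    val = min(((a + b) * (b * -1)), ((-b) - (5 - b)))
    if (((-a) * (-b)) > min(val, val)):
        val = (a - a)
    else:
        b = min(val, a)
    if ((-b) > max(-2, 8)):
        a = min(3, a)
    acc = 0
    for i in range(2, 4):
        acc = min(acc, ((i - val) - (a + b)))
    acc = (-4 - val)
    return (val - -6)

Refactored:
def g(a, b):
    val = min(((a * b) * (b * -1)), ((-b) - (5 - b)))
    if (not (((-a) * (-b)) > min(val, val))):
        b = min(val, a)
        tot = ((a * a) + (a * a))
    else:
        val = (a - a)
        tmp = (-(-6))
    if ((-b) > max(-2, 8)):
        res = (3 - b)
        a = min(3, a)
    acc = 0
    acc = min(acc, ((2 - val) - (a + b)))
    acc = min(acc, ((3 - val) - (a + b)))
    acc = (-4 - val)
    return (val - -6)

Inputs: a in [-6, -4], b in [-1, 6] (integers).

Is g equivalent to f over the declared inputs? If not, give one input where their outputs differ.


Input a=-5, b=6: 0 from f versus 1 from g.
verdict: not equivalent; witness: a=-5, b=6


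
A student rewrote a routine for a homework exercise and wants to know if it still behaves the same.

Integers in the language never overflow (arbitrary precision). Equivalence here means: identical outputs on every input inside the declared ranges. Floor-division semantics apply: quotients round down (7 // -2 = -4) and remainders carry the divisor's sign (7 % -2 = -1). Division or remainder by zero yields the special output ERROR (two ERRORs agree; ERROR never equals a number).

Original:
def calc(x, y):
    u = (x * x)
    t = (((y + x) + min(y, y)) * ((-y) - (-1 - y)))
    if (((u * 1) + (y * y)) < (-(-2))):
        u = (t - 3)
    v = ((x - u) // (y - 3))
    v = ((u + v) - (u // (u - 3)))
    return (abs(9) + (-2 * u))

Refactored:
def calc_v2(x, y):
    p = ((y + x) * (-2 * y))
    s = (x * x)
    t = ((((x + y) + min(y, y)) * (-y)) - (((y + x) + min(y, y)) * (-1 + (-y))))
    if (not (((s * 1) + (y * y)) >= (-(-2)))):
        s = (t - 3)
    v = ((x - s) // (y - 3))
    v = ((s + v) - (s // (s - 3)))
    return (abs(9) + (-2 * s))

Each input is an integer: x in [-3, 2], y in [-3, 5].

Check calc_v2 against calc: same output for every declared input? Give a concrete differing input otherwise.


Differences: local variable names differ, and min/max/abs usage differs, and arithmetic usage differs, and statement counts differ, and comparison usage differs, and constant usage differs, and boolean connective usage differs — yet all 54 inputs agree.
verdict: equivalent


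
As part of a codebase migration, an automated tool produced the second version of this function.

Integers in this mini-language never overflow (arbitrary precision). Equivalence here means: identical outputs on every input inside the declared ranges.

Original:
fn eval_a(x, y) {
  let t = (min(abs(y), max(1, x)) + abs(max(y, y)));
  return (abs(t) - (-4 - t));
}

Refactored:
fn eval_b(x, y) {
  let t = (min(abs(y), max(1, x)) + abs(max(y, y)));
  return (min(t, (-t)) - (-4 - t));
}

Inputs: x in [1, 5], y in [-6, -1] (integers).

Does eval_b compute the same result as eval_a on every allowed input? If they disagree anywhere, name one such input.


Take x=1, y=-6.
eval_a: t becomes 7; next final value 18
eval_b: t becomes 7; next final value 4
18 vs 4 — the two versions disagree here.
verdict: not equivalent; witness: x=1, y=-6


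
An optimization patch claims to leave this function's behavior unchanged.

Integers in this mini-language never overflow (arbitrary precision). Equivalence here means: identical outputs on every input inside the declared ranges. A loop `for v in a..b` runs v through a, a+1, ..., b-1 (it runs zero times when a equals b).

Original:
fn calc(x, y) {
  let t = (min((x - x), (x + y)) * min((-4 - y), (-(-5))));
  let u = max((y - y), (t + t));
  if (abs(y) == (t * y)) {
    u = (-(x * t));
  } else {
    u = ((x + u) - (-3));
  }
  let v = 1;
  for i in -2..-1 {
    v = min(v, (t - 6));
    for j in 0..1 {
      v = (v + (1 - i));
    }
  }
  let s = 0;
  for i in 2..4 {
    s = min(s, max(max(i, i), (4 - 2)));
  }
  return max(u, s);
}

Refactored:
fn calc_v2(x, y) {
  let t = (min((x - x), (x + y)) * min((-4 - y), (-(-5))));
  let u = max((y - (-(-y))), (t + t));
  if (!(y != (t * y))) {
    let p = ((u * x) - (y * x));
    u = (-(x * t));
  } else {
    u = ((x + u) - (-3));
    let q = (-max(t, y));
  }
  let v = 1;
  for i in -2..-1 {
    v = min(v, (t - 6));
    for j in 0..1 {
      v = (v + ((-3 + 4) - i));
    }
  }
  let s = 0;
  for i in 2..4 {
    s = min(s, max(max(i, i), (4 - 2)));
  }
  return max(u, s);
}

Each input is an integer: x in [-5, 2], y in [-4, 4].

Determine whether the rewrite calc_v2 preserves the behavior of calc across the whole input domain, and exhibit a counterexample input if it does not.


At x=2, y=-3: calc gives 7, calc_v2 gives 0.
verdict: not equivalent; witness: x=2, y=-3


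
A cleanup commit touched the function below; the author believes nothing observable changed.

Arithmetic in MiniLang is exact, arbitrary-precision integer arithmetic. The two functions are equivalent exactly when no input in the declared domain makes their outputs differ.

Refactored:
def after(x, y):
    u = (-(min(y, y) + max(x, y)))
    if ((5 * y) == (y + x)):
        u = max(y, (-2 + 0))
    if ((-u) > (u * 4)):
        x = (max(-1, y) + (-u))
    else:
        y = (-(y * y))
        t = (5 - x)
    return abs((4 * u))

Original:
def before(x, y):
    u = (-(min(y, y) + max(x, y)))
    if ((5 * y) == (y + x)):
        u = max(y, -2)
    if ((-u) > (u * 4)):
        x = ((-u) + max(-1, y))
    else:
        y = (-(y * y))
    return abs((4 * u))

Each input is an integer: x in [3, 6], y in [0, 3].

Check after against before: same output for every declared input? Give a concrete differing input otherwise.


The two versions differ — the changes include statement counts differ; arithmetic usage differs; local variable names differ; constant usage differs.
Spot check at x=4, y=3 — before: u=-7, then ((5 * y) == (y + x)) is false, then ((-u) > (u * 4)) is true, then x=10, then returns 28. after: u=-7, then ((5 * y) == (y + x)) is false, then ((-u) > (u * 4)) is true, then x=10, then returns 28. Both give 28.
Checked all 16 inputs in the declared domain: the outputs agree on every one.
verdict: equivalent


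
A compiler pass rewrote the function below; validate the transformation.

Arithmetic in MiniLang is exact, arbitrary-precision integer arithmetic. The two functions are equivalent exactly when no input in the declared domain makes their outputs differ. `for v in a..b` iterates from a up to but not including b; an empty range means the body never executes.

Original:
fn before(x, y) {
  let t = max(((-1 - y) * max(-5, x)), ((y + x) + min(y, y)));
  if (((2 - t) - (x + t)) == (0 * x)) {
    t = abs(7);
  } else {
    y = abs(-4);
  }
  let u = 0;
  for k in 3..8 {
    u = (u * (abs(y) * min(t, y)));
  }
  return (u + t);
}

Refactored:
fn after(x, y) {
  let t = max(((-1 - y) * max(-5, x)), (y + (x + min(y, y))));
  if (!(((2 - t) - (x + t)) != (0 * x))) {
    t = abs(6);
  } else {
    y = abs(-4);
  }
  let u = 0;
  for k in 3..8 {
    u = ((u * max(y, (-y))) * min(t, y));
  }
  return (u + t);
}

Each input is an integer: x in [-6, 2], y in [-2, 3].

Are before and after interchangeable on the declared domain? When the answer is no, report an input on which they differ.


On input x=-2, y=0, before returns 7 while after returns 6.
verdict: not equivalent; witness: x=-2, y=0


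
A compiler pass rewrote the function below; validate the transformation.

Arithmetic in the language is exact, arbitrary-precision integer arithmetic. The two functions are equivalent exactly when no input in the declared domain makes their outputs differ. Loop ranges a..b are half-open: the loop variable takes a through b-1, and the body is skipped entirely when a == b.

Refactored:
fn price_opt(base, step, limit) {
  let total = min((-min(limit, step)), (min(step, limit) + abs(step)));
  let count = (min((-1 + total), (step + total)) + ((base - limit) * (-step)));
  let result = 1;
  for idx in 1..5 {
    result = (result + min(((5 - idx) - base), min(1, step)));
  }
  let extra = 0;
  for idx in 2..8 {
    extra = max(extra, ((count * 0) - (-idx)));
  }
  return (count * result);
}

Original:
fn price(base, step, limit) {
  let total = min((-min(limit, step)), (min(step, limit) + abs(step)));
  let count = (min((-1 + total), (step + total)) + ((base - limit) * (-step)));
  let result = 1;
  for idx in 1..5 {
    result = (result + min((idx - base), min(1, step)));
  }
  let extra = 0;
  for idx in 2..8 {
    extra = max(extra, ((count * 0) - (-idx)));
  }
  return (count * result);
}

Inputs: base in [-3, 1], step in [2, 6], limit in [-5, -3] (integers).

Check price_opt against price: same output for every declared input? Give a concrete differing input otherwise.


Comparing the listings, the differences include: arithmetic usage differs, constant usage differs.
Spot check at base=0, step=4, limit=-3 — price: total := 1 | count := -12 | result := 1 | iter idx=1: | result := 2 | iter idx=2: | result := 3 | iter idx=3: | result := 4 | iter idx=4: | result := 5 | extra := 0 | iter idx=2: | extra := 2 | iter idx=3: | extra := 3 | iter idx=4: | extra := 4 | iter idx=5: | extra := 5 | iter idx=6: | extra := 6 | iter idx=7: | extra := 7 | result -60. price_opt: total := 1 | count := -12 | result := 1 | iter idx=1: | result := 2 | iter idx=2: | result := 3 | iter idx=3: | result := 4 | iter idx=4: | result := 5 | extra := 0 | iter idx=2: | extra := 2 | iter idx=3: | extra := 3 | iter idx=4: | extra := 4 | iter idx=5: | extra := 5 | iter idx=6: | extra := 6 | iter idx=7: | extra := 7 | result -60. Both give -60.
Across all 75 domain points the two functions coincide.
verdict: equivalent


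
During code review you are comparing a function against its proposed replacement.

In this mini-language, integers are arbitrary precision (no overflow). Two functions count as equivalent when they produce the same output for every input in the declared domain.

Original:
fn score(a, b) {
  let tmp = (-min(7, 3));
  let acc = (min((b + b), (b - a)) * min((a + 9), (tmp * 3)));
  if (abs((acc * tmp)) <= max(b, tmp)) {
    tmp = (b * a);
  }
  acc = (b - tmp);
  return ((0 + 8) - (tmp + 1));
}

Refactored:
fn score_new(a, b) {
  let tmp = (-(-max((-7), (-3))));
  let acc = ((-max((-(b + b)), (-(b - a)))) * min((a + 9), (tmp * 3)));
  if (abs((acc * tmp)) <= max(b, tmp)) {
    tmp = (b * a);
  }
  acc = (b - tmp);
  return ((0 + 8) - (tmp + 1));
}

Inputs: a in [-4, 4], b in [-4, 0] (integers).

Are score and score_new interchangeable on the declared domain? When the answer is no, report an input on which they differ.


Changes here: min/max/abs usage differs; the full 45-point sweep finds no disagreement.
verdict: equivalent


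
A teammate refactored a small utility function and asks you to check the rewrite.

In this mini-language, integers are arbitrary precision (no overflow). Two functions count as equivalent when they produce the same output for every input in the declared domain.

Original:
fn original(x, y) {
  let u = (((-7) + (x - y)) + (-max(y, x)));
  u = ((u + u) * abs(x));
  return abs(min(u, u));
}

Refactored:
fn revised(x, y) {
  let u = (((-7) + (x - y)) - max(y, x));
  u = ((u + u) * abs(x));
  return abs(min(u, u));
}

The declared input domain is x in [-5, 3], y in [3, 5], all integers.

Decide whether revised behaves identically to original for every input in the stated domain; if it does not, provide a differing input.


Equivalent — the differences include arithmetic usage differs, yet no declared input distinguishes the two.
As a probe, take x=3, y=5: original runs u=-14, then u=-84, then returns 84; revised runs u=-14, then u=-84, then returns 84; both end at 84.
An exhaustive pass over the 27 declared inputs shows identical outputs.
verdict: equivalent


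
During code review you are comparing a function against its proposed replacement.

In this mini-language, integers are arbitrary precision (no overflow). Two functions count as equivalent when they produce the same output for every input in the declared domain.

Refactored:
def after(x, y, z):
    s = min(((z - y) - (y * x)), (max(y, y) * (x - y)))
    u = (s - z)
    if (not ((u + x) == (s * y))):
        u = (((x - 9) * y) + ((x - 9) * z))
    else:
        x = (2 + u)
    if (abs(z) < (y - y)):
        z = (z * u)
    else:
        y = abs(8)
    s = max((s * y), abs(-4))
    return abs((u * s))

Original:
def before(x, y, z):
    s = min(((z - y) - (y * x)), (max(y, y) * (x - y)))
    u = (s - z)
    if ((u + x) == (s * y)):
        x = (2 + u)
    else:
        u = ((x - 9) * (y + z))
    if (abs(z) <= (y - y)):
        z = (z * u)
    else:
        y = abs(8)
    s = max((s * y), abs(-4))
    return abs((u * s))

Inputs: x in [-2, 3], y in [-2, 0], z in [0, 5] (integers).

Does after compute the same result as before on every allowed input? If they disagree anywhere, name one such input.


Not equivalent: x=0, y=-2, z=0 separates them (144 vs 72).
before: s := -4 | u := -4 | ((u + x) == (s * y)): false | u := 18 | (abs(z) <= (y - y)): true | z := 0 | s := 8 | result 144
after: s := -4 | u := -4 | (not ((u + x) == (s * y))): true | u := 18 | (abs(z) < (y - y)): false | y := 8 | s := 4 | result 72
verdict: not equivalent; witness: x=0, y=-2, z=0


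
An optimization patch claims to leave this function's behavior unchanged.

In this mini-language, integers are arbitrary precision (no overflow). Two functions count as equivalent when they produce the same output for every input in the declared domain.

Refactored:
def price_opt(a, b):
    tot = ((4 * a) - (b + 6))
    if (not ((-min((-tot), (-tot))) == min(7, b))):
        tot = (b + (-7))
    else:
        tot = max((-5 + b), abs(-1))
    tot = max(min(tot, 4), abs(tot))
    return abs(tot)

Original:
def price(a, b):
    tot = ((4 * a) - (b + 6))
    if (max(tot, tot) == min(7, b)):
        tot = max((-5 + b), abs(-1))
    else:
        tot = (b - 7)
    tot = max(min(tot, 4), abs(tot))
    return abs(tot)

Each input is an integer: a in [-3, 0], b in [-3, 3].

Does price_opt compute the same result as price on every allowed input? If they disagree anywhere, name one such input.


Differences: arithmetic usage differs, plus min/max/abs usage differs, plus boolean connective usage differs — yet all 28 inputs agree.
verdict: equivalent


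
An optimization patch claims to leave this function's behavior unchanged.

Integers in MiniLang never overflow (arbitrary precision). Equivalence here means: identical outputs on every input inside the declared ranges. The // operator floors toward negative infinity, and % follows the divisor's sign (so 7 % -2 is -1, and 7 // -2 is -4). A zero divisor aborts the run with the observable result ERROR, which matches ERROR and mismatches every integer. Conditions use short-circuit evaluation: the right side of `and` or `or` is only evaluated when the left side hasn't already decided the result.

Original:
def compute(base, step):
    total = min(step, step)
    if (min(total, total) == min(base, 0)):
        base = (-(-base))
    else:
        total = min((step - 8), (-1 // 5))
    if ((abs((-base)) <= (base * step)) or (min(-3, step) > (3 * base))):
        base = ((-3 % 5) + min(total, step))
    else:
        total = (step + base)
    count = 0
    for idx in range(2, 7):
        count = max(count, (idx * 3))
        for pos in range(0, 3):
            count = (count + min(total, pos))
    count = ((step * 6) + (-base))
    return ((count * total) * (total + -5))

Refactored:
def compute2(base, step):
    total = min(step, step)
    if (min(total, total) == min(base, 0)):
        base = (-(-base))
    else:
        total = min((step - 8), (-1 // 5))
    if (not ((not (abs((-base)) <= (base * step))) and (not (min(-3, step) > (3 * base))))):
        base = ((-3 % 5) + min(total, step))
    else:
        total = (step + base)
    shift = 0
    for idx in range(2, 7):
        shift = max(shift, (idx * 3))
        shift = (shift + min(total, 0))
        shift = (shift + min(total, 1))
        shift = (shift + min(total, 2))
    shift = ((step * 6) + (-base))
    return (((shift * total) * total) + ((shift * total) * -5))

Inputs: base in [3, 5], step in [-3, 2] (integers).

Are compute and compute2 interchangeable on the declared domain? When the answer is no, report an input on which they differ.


Behavior is preserved: although min/max/abs usage differs, plus local variable names differ, plus arithmetic usage differs, plus statement counts differ, plus constant usage differs, plus loop structure differs, plus boolean connective usage differs, the outputs never diverge.
Tracing base=4, step=0: compute: total becomes 0; next (min(total, total) == min(base, 0)) evaluates to true; next base becomes 4; next ((abs((-base)) <= (base * step)) or (min(-3, step) > (3 * base))) evaluates to false; next total becomes 4; next count becomes 0; next at idx=2:; next count becomes 6; next at pos=0:; next count becomes 6; next at pos=1:; next count becomes 7; next at pos=2:; next count becomes 9; next at idx=3:; next count becomes 9; next at pos=0:; next count becomes 9; next at pos=1:; next count becomes 10; next at pos=2:; next count becomes 12; next at idx=4:; next count becomes 12; next at pos=0:; next count becomes 12; next at pos=1:; next count becomes 13; next at pos=2:; next count becomes 15; next at idx=5:; next count becomes 15; next at pos=0:; next count becomes 15; next at pos=1:; next count becomes 16; next at pos=2:; next count becomes 18; next at idx=6:; next count becomes 18; next at pos=0:; next count becomes 18; next at pos=1:; next count becomes 19; next at pos=2:; next count becomes 21; next count becomes -4; next final value 16 | compute2: total becomes 0; next (min(total, total) == min(base, 0)) evaluates to true; next base becomes 4; next (not ((not (abs((-base)) <= (base * step))) and (not (min(-3, step) > (3 * base))))) evaluates to false; next total becomes 4; next shift becomes 0; next at idx=2:; next shift becomes 6; next shift becomes 6; next shift becomes 7; next shift becomes 9; next at idx=3:; next shift becomes 9; next shift becomes 9; next shift becomes 10; next shift becomes 12; next at idx=4:; next shift becomes 12; next shift becomes 12; next shift becomes 13; next shift becomes 15; next at idx=5:; next shift becomes 15; next shift becomes 15; next shift becomes 16; next shift becomes 18; next at idx=6:; next shift becomes 18; next shift becomes 18; next shift becomes 19; next shift becomes 21; next shift becomes -4; next final value 16 — matching result 16.
Checked all 18 inputs in the declared domain: the outputs agree on every one.
verdict: equivalent


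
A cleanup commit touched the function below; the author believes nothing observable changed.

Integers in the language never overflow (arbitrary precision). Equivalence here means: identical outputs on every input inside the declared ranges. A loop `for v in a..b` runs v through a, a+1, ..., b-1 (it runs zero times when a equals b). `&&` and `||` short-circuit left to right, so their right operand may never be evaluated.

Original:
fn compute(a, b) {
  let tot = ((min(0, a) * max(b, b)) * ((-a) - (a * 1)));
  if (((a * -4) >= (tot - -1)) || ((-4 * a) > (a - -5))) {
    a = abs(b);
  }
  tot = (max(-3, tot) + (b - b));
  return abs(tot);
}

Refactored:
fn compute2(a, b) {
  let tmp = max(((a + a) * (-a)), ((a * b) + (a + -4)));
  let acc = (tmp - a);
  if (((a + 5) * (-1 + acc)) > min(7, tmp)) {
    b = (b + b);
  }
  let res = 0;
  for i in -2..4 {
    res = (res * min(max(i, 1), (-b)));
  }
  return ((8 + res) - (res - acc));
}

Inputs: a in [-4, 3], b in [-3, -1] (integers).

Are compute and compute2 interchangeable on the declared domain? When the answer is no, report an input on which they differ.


Not equivalent: a=-4, b=-3 separates them (96 vs 16).
compute: tot := 96 | (((a * -4) >= (tot - -1)) || ((-4 * a) > (a - -5))): true | a := 3 | tot := 96 | result 96
compute2: tmp := 4 | acc := 8 | (((a + 5) * (-1 + acc)) > min(7, tmp)): true | b := -6 | res := 0 | iter i=-2: | res := 0 | iter i=-1: | res := 0 | iter i=0: | res := 0 | iter i=1: | res := 0 | iter i=2: | res := 0 | iter i=3: | res := 0 | result 16
verdict: not equivalent; witness: a=-4, b=-3


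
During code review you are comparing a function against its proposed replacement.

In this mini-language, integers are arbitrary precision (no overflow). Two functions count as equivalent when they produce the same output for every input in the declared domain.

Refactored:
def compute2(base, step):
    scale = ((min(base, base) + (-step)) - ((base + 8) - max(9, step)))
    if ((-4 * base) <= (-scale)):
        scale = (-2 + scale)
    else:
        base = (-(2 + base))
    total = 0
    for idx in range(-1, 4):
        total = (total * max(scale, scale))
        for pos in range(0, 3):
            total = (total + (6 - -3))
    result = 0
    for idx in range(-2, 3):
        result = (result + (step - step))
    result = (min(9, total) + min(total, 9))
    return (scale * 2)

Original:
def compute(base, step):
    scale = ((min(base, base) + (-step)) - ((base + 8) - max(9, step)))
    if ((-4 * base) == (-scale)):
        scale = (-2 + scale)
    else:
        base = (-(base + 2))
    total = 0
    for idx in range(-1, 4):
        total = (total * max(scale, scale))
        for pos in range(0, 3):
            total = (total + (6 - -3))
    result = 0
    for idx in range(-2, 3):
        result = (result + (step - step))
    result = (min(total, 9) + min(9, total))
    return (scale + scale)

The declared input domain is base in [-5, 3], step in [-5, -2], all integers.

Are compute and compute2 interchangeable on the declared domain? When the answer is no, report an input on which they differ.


Evaluate both at base=1, step=-2.
compute: scale becomes 3; next ((-4 * base) == (-scale)) evaluates to false; next base becomes -3; next total becomes 0; next at idx=-1:; next total becomes 0; next at pos=0:; next total becomes 9; next at pos=1:; next total becomes 18; next at pos=2:; next total becomes 27; next at idx=0:; next total becomes 81; next at pos=0:; next total becomes 90; next at pos=1:; next total becomes 99; next at pos=2:; next total becomes 108; next at idx=1:; next total becomes 324; next at pos=0:; next total becomes 333; next at pos=1:; next total becomes 342; next at pos=2:; next total becomes 351; next at idx=2:; next total becomes 1053; next at pos=0:; next total becomes 1062; next at pos=1:; next total becomes 1071; next at pos=2:; next total becomes 1080; next at idx=3:; next total becomes 3240; next at pos=0:; next total becomes 3249; next at pos=1:; next total becomes 3258; next at pos=2:; next total becomes 3267; next result becomes 0; next at idx=-2:; next result becomes 0; next at idx=-1:; next result becomes 0; next at idx=0:; next result becomes 0; next at idx=1:; next result becomes 0; next at idx=2:; next result becomes 0; next result becomes 18; next final value 6
compute2: scale becomes 3; next ((-4 * base) <= (-scale)) evaluates to true; next scale becomes 1; next total becomes 0; next at idx=-1:; next total becomes 0; next at pos=0:; next total becomes 9; next at pos=1:; next total becomes 18; next at pos=2:; next total becomes 27; next at idx=0:; next total becomes 27; next at pos=0:; next total becomes 36; next at pos=1:; next total becomes 45; next at pos=2:; next total becomes 54; next at idx=1:; next total becomes 54; next at pos=0:; next total becomes 63; next at pos=1:; next total becomes 72; next at pos=2:; next total becomes 81; next at idx=2:; next total becomes 81; next at pos=0:; next total becomes 90; next at pos=1:; next total becomes 99; next at pos=2:; next total becomes 108; next at idx=3:; next total becomes 108; next at pos=0:; next total becomes 117; next at pos=1:; next total becomes 126; next at pos=2:; next total becomes 135; next result becomes 0; next at idx=-2:; next result becomes 0; next at idx=-1:; next result becomes 0; next at idx=0:; next result becomes 0; next at idx=1:; next result becomes 0; next at idx=2:; next result becomes 0; next result becomes 18; next final value 2
6 against 2: the behavior changed.
verdict: not equivalent; witness: base=1, step=-2


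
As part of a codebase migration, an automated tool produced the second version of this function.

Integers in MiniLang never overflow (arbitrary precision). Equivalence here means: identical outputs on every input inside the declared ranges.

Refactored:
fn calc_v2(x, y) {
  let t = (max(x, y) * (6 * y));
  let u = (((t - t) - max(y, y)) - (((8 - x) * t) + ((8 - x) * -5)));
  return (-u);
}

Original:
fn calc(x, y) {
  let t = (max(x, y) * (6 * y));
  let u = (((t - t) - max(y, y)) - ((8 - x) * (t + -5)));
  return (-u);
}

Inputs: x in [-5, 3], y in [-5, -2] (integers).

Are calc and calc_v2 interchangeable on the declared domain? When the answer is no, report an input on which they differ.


The two are interchangeable: arithmetic usage differs; and constant usage differs, and every declared input agrees.
Tracing x=3, y=-5: calc: t becomes -90; next u becomes 480; next final value -480 | calc_v2: t becomes -90; next u becomes 480; next final value -480 — matching result -480.
Sweeping the whole domain (36 inputs) finds no disagreement.
verdict: equivalent


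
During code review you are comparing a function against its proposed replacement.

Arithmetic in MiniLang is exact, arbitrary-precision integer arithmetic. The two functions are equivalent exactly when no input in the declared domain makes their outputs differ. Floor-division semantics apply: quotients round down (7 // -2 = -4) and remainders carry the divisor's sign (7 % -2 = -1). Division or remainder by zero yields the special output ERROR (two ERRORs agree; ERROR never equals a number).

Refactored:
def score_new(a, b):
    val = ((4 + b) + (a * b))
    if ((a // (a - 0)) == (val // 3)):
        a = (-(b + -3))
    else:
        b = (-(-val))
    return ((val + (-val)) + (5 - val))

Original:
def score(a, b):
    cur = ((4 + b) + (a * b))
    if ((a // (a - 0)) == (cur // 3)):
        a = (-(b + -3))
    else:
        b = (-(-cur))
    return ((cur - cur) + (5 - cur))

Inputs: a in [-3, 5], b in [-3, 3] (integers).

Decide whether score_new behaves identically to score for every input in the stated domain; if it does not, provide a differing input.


The two versions differ — the changes include arithmetic usage differs, and local variable names differ.
One worked example (a=-3, b=0) — score: cur := 4 | ((a // (a - 0)) == (cur // 3)): true | a := 3 | result 1; score_new: val := 4 | ((a // (a - 0)) == (val // 3)): true | a := 3 | result 1; agreement on 1.
Checked all 63 inputs in the declared domain: the outputs agree on every one.
verdict: equivalent


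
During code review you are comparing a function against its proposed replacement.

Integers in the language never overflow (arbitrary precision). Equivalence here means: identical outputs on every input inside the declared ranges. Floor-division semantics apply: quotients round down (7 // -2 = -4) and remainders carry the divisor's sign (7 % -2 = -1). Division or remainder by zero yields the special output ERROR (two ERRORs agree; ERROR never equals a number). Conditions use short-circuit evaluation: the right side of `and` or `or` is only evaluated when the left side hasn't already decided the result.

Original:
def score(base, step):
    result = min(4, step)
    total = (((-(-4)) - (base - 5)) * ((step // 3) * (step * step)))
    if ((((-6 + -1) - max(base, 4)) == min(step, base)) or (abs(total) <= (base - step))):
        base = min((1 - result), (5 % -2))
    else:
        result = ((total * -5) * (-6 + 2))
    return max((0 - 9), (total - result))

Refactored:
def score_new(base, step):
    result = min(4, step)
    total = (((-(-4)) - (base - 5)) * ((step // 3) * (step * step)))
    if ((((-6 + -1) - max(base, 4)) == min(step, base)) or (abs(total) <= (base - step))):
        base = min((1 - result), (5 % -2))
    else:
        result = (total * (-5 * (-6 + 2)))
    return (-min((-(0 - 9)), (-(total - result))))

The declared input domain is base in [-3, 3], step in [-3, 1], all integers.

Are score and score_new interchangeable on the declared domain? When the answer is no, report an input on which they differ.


This is a faithful refactor — min/max/abs usage differs, but the computed results match everywhere.
Tracing base=-1, step=-1: score: result=-1, then total=-10, then ((((-6 + -1) - max(base, 4)) == min(step, base)) or (abs(total) <= (base - step))) is false, then result=-200, then returns 190 | score_new: result=-1, then total=-10, then ((((-6 + -1) - max(base, 4)) == min(step, base)) or (abs(total) <= (base - step))) is false, then result=-200, then returns 190 — matching result 190.
Every one of the 35 inputs gives matching results.
verdict: equivalent
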